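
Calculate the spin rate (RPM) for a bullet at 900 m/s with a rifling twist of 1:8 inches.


twist_m = 8*0.0254 = 0.2032 m
spin = v/twist = 900/0.2032 = 4429.134 rev/s
RPM = spin*60 = 4429.134*60 ≈ 265748 RPM

265748 RPM


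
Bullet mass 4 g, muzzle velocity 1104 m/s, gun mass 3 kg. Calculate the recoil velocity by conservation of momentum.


v_recoil = m_p * v_p / m_gun = 0.004 * 1104 / 3 = 1.472 m/s

1.472 m/s


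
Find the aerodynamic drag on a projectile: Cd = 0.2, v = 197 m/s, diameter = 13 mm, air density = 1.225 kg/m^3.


A = pi*(d/2)^2 = pi*(13/2000)^2 = 1.32732e-04 m^2
Fd = 0.5*Cd*rho*A*v^2 = 0.5*0.2*1.225*1.32732e-04*197^2 = 0.631 N

0.631 N


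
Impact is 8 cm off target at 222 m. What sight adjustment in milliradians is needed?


1 mrad subtends 1 cm per 10 m of range, so adj = error_cm / (dist_m / 10) = 8 / (222/10) = 0.3604 mrad

0.3604 mrad


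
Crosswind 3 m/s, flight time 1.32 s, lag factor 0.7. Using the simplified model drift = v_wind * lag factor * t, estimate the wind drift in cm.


drift = v_wind * lag * t = 3 * 0.7 * 1.32 = 2.772 m ≈ 277.2 cm

277.2 cm


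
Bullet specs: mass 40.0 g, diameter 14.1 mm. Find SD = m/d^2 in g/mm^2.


SD = m/d^2 = 40.0/14.1^2 = 0.2012 g/mm^2

0.2012 g/mm^2


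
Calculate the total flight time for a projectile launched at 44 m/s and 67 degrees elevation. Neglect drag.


T = 2*v0*sin(theta)/g = 2*44*sin(67°)/9.81 = 8.257 s

8.257 s


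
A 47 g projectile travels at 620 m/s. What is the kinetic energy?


E = 0.5*m*v^2 = 0.5*0.047*620^2 = 9033 J

9033 J


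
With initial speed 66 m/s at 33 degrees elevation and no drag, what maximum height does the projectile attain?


H = (v0*sin(theta))^2 / (2g) = (66*sin(33°))^2 / (2*9.81) = 65.86 m

65.86 m


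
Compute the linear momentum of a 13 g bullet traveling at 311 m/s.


p = m*v = 0.013*311 = 4.043 kg·m/s

4.043 kg·m/s


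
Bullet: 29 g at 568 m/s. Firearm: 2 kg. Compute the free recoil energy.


v_r = m_p*v_p/m_gun = 0.029*568/2 = 8.236 m/s, E_r = 0.5*m_gun*v_r^2 = 0.5*2*8.236^2 = 67.83 J

67.83 J


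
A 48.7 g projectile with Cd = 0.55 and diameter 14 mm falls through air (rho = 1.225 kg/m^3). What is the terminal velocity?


A = pi*(d/2)^2 = pi*(14/2000)^2 = 1.53938e-04 m^2
vt = sqrt(2mg/(Cd*rho*A)) = sqrt(2*0.0487*9.81/(0.55 * 1.225 * 1.53938e-04)) = 95.98 m/s

95.98 m/s


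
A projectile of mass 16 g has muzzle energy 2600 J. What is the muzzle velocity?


v = sqrt(2*E/m) = sqrt(2*2600/0.016) = 570.1 m/s

570.1 m/s


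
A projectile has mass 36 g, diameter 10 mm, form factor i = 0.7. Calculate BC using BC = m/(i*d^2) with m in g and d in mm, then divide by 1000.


BC = m/(i*d^2*1000) = 36/(0.7 * 10^2 * 1000) = 0.0005143

0.0005143


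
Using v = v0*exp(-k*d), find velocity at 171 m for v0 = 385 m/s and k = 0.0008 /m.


v = v0*exp(-k*d) = 385*exp(-0.0008*171) = 335.8 m/s

335.8 m/s


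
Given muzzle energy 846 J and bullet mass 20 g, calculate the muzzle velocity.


v = sqrt(2*E/m) = sqrt(2*846/0.02) = 290.9 m/s

290.9 m/s


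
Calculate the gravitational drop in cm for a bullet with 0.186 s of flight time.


drop = 0.5*g*t^2 = 0.5*9.81*0.186^2 = 0.169693 m ≈ 16.97 cm

16.97 cm


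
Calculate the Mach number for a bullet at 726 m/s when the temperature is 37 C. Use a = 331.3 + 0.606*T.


a = 331.3 + 0.606*(37) = 353.722 m/s
M = v/a = 726/353.722 = 2.052

2.052


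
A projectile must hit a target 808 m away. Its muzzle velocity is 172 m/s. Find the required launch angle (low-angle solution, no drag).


sin(2*theta) = R*g/v0^2 = 808*9.81/172^2 = 0.267931, theta = arcsin(0.267931)/2 = 7.771°

7.771 degrees


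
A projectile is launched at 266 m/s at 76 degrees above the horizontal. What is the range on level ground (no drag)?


R = v0^2 * sin(2*theta) / g = 266^2 * sin(2*76°) / 9.81 = 3386 m

3386 m


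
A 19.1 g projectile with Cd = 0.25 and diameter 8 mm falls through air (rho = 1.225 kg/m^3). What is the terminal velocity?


A = pi*(d/2)^2 = pi*(8/2000)^2 = 5.02655e-05 m^2
vt = sqrt(2mg/(Cd*rho*A)) = sqrt(2*0.0191*9.81/(0.25 * 1.225 * 5.02655e-05)) = 156 m/s

156 m/s


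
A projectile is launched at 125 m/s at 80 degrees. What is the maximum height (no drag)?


H = (v0*sin(theta))^2 / (2g) = (125*sin(80°))^2 / (2*9.81) = 772.4 m

772.4 m


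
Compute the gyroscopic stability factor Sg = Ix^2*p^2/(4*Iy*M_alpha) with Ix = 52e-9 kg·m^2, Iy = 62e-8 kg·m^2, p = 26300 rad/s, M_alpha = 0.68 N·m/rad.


Sg = Ix^2 * p^2 / (4 * Iy * M_alpha) = (52e-9)^2 * 26300^2 / (4 * 62e-8 * 0.68) = 1.109

1.109


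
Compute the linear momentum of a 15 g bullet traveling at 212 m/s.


p = m*v = 0.015*212 = 3.18 kg·m/s

3.18 kg·m/s


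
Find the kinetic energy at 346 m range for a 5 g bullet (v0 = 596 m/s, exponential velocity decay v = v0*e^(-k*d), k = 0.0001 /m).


v = v0*exp(-k*d) = 596*exp(-0.0001*346) = 575.731 m/s
E = 0.5*m*v^2 = 0.5*0.005*575.731^2 = 828.7 J

828.7 J


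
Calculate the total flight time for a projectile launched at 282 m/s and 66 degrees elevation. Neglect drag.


T = 2*v0*sin(theta)/g = 2*282*sin(66°)/9.81 = 52.52 s

52.52 s


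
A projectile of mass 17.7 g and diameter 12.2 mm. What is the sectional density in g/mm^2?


SD = m/d^2 = 17.7/12.2^2 = 0.1189 g/mm^2

0.1189 g/mm^2


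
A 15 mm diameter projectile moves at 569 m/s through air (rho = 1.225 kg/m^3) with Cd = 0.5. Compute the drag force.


A = pi*(d/2)^2 = pi*(15/2000)^2 = 1.76715e-04 m^2
Fd = 0.5*Cd*rho*A*v^2 = 0.5*0.5*1.225*1.76715e-04*569^2 = 17.52 N

17.52 N


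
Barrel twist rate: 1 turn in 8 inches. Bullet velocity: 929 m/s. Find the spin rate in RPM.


twist_m = 8*0.0254 = 0.2032 m
spin = v/twist = 929/0.2032 = 4571.85 rev/s
RPM = spin*60 = 4571.85*60 ≈ 274311 RPM

274311 RPM


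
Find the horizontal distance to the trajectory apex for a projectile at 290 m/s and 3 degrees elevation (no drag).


R = v0^2*sin(2*theta)/g = 290^2*sin(2*3°)/9.81 = 896.11 m
apex_dist = R/2 = 896.11/2 = 448.1 m

448.1 m


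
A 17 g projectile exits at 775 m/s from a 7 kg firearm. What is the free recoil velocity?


v_recoil = m_p * v_p / m_gun = 0.017 * 775 / 7 = 1.882 m/s

1.882 m/s


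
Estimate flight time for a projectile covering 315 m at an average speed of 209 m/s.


t = d/v = 315/209 = 1.507 s

1.507 s


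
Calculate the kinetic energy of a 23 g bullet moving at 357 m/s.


E = 0.5*m*v^2 = 0.5*0.023*357^2 = 1466 J

1466 J


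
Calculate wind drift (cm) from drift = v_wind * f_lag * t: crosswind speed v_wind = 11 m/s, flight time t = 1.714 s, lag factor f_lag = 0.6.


drift = v_wind * lag * t = 11 * 0.6 * 1.714 = 11.3124 m ≈ 1131 cm

1131 cm


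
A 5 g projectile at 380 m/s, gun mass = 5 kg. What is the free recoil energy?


v_r = m_p*v_p/m_gun = 0.005*380/5 = 0.38 m/s, E_r = 0.5*m_gun*v_r^2 = 0.5*5*0.38^2 = 0.361 J

0.361 J


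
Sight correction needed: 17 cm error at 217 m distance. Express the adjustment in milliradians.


1 mrad subtends 1 cm per 10 m of range, so adj = error_cm / (dist_m / 10) = 17 / (217/10) = 0.7834 mrad

0.7834 mrad


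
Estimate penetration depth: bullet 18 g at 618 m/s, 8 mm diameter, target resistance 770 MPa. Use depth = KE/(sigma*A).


A = pi*(d/2)^2 = pi*(8/2)^2 = 50.2655 mm^2
E = 0.5*m*v^2 = 0.5*0.018*618^2 = 3437.32 J
depth = E/(sigma*A) = 3437.32 J / (770 MPa * 50.2655 mm^2) = 3437.32/(770 * 50.2655) m = 0.0888094 m ≈ 88.81 mm

88.81 mm


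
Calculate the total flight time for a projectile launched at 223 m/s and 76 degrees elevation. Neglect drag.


T = 2*v0*sin(theta)/g = 2*223*sin(76°)/9.81 = 44.11 s

44.11 s


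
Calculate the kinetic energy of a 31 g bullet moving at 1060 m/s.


E = 0.5*m*v^2 = 0.5*0.031*1060^2 = 17416 J

17416 J


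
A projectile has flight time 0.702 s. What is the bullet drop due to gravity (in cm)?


drop = 0.5*g*t^2 = 0.5*9.81*0.702^2 = 2.4172 m ≈ 241.7 cm

241.7 cm


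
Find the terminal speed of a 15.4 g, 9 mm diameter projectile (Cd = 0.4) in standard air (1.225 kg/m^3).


A = pi*(d/2)^2 = pi*(9/2000)^2 = 6.36173e-05 m^2
vt = sqrt(2mg/(Cd*rho*A)) = sqrt(2*0.0154*9.81/(0.4 * 1.225 * 6.36173e-05)) = 98.45 m/s

98.45 m/s


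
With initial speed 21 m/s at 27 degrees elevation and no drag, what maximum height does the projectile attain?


H = (v0*sin(theta))^2 / (2g) = (21*sin(27°))^2 / (2*9.81) = 4.633 m

4.633 m


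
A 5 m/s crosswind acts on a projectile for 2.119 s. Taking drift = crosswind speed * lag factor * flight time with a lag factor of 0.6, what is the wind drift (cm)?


drift = v_wind * lag * t = 5 * 0.6 * 2.119 = 6.357 m ≈ 635.7 cm

635.7 cm


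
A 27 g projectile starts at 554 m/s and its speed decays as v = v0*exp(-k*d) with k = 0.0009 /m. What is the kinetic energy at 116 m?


v = v0*exp(-k*d) = 554*exp(-0.0009*116) = 499.079 m/s
E = 0.5*m*v^2 = 0.5*0.027*499.079^2 = 3363 J

3363 J


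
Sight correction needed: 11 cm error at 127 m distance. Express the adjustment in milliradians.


1 mrad subtends 1 cm per 10 m of range, so adj = error_cm / (dist_m / 10) = 11 / (127/10) = 0.8661 mrad

0.8661 mrad


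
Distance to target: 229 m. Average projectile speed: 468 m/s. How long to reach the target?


t = d/v = 229/468 = 0.4893 s

0.4893 s


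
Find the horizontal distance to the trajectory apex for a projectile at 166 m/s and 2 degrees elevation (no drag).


R = v0^2*sin(2*theta)/g = 166^2*sin(2*2°)/9.81 = 195.944 m
apex_dist = R/2 = 195.944/2 = 97.97 m

97.97 m


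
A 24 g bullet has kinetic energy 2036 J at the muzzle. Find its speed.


v = sqrt(2*E/m) = sqrt(2*2036/0.024) = 411.9 m/s

411.9 m/s


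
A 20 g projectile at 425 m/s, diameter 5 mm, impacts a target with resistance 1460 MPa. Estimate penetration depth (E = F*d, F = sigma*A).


A = pi*(d/2)^2 = pi*(5/2)^2 = 19.635 mm^2
E = 0.5*m*v^2 = 0.5*0.02*425^2 = 1806.25 J
depth = E/(sigma*A) = 1806.25 J / (1460 MPa * 19.635 mm^2) = 1806.25/(1460 * 19.635) m = 0.0630079 m ≈ 63.01 mm

63.01 mm


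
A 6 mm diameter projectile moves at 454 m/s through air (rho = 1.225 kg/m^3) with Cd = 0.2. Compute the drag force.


A = pi*(d/2)^2 = pi*(6/2000)^2 = 2.82743e-05 m^2
Fd = 0.5*Cd*rho*A*v^2 = 0.5*0.2*1.225*2.82743e-05*454^2 = 0.7139 N

0.7139 N


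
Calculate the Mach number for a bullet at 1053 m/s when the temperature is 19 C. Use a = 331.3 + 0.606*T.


a = 331.3 + 0.606*(19) = 342.814 m/s
M = v/a = 1053/342.814 = 3.072

3.072


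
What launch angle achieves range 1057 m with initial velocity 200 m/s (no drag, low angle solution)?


sin(2*theta) = R*g/v0^2 = 1057*9.81/200^2 = 0.259229, theta = arcsin(0.259229)/2 = 7.512°

7.512 degrees


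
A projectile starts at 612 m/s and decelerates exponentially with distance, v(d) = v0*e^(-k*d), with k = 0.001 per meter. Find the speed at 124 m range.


v = v0*exp(-k*d) = 612*exp(-0.001*124) = 540.6 m/s

540.6 m/s


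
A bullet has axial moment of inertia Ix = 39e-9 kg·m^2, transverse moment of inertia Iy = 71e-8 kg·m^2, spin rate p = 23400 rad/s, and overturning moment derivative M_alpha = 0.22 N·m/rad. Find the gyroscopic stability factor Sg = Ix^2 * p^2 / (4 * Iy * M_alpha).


Sg = Ix^2 * p^2 / (4 * Iy * M_alpha) = (39e-9)^2 * 23400^2 / (4 * 71e-8 * 0.22) = 1.333

1.333


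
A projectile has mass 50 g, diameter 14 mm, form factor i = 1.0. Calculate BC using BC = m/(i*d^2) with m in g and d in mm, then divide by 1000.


BC = m/(i*d^2*1000) = 50/(1.0 * 14^2 * 1000) = 0.0002551

0.0002551


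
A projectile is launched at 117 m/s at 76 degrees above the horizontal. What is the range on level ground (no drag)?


R = v0^2 * sin(2*theta) / g = 117^2 * sin(2*76°) / 9.81 = 655.1 m

655.1 m


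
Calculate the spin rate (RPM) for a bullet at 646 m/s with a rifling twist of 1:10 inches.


twist_m = 10*0.0254 = 0.254 m
spin = v/twist = 646/0.254 = 2543.307 rev/s
RPM = spin*60 = 2543.307*60 ≈ 152598 RPM

152598 RPM


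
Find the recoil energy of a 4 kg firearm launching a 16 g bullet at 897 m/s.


v_r = m_p*v_p/m_gun = 0.016*897/4 = 3.588 m/s, E_r = 0.5*m_gun*v_r^2 = 0.5*4*3.588^2 = 25.75 J

25.75 J


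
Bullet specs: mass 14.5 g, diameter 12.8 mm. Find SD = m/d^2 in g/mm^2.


SD = m/d^2 = 14.5/12.8^2 = 0.0885 g/mm^2

0.0885 g/mm^2


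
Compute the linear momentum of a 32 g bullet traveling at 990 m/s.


p = m*v = 0.032*990 = 31.68 kg·m/s

31.68 kg·m/s


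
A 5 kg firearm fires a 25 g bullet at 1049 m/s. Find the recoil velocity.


v_recoil = m_p * v_p / m_gun = 0.025 * 1049 / 5 = 5.245 m/s

5.245 m/s


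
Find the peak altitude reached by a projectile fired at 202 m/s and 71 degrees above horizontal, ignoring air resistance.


H = (v0*sin(theta))^2 / (2g) = (202*sin(71°))^2 / (2*9.81) = 1859 m

1859 m


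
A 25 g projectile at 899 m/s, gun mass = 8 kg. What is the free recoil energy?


v_r = m_p*v_p/m_gun = 0.025*899/8 = 2.80938 m/s, E_r = 0.5*m_gun*v_r^2 = 0.5*8*2.80938^2 = 31.57 J

31.57 J


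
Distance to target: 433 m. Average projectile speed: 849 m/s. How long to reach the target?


t = d/v = 433/849 = 0.51 s

0.51 s


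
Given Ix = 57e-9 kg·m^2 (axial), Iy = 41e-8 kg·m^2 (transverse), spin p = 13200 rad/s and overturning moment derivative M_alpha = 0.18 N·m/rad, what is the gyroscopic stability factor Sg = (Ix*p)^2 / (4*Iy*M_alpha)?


Sg = Ix^2 * p^2 / (4 * Iy * M_alpha) = (57e-9)^2 * 13200^2 / (4 * 41e-8 * 0.18) = 1.918

1.918


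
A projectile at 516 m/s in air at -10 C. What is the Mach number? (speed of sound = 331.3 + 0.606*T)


a = 331.3 + 0.606*(-10) = 325.24 m/s
M = v/a = 516/325.24 = 1.587

1.587


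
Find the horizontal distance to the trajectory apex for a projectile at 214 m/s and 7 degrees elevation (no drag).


R = v0^2*sin(2*theta)/g = 214^2*sin(2*7°)/9.81 = 1129.36 m
apex_dist = R/2 = 1129.36/2 = 564.7 m

564.7 m


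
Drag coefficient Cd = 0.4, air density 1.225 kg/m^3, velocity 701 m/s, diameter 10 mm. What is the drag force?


A = pi*(d/2)^2 = pi*(10/2000)^2 = 7.85398e-05 m^2
Fd = 0.5*Cd*rho*A*v^2 = 0.5*0.4*1.225*7.85398e-05*701^2 = 9.456 N

9.456 N


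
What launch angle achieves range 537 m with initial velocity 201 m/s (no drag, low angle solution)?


sin(2*theta) = R*g/v0^2 = 537*9.81/201^2 = 0.130392, theta = arcsin(0.130392)/2 = 3.746°

3.746 degrees


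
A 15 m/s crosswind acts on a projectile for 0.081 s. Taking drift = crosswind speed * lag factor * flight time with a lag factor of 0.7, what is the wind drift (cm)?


drift = v_wind * lag * t = 15 * 0.7 * 0.081 = 0.8505 m ≈ 85.05 cm

85.05 cm


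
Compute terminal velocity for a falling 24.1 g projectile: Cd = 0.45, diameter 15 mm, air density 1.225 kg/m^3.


A = pi*(d/2)^2 = pi*(15/2000)^2 = 1.76715e-04 m^2
vt = sqrt(2mg/(Cd*rho*A)) = sqrt(2*0.0241*9.81/(0.45 * 1.225 * 1.76715e-04)) = 69.67 m/s

69.67 m/s


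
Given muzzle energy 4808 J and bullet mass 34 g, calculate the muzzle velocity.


v = sqrt(2*E/m) = sqrt(2*4808/0.034) = 531.8 m/s

531.8 m/s


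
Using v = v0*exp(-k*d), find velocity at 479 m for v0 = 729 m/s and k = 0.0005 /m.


v = v0*exp(-k*d) = 729*exp(-0.0005*479) = 573.7 m/s

573.7 m/s


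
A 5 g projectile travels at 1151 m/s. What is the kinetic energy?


E = 0.5*m*v^2 = 0.5*0.005*1151^2 = 3312 J

3312 J


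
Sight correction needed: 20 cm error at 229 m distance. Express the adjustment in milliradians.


1 mrad subtends 1 cm per 10 m of range, so adj = error_cm / (dist_m / 10) = 20 / (229/10) = 0.8734 mrad

0.8734 mrad


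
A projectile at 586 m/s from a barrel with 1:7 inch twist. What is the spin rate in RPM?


twist_m = 7*0.0254 = 0.1778 m
spin = v/twist = 586/0.1778 = 3295.838 rev/s
RPM = spin*60 = 3295.838*60 ≈ 197750 RPM

197750 RPM


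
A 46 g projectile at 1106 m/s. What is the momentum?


p = m*v = 0.046*1106 = 50.88 kg·m/s

50.88 kg·m/s


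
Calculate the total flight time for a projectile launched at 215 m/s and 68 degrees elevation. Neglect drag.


T = 2*v0*sin(theta)/g = 2*215*sin(68°)/9.81 = 40.64 s

40.64 s


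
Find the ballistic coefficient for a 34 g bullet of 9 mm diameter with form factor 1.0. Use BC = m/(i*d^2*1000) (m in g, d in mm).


BC = m/(i*d^2*1000) = 34/(1.0 * 9^2 * 1000) = 0.0004198

0.0004198


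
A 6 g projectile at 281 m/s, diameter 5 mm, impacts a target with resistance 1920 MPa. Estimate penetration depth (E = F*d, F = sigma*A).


A = pi*(d/2)^2 = pi*(5/2)^2 = 19.635 mm^2
E = 0.5*m*v^2 = 0.5*0.006*281^2 = 236.883 J
depth = E/(sigma*A) = 236.883 J / (1920 MPa * 19.635 mm^2) = 236.883/(1920 * 19.635) m = 0.00628352 m ≈ 6.284 mm

6.284 mm


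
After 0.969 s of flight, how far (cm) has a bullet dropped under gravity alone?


drop = 0.5*g*t^2 = 0.5*9.81*0.969^2 = 4.6056 m ≈ 460.6 cm

460.6 cm


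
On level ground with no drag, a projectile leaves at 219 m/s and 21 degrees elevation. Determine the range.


R = v0^2 * sin(2*theta) / g = 219^2 * sin(2*21°) / 9.81 = 3271 m

3271 m


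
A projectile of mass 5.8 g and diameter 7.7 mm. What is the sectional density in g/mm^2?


SD = m/d^2 = 5.8/7.7^2 = 0.09782 g/mm^2

0.09782 g/mm^2


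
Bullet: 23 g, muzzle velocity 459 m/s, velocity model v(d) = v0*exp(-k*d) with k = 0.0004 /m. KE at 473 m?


v = v0*exp(-k*d) = 459*exp(-0.0004*473) = 379.878 m/s
E = 0.5*m*v^2 = 0.5*0.023*379.878^2 = 1660 J

1660 J


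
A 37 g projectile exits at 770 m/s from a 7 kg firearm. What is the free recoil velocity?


v_recoil = m_p * v_p / m_gun = 0.037 * 770 / 7 = 4.07 m/s

4.07 m/s


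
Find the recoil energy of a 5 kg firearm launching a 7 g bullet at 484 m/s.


v_r = m_p*v_p/m_gun = 0.007*484/5 = 0.6776 m/s, E_r = 0.5*m_gun*v_r^2 = 0.5*5*0.6776^2 = 1.148 J

1.148 J


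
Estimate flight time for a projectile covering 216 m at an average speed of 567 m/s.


t = d/v = 216/567 = 0.381 s

0.381 s


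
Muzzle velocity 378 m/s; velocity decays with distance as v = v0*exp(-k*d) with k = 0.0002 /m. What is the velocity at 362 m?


v = v0*exp(-k*d) = 378*exp(-0.0002*362) = 351.6 m/s

351.6 m/s


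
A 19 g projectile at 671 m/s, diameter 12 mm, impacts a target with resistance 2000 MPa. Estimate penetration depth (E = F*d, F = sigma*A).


A = pi*(d/2)^2 = pi*(12/2)^2 = 113.097 mm^2
E = 0.5*m*v^2 = 0.5*0.019*671^2 = 4277.29 J
depth = E/(sigma*A) = 4277.29 J / (2000 MPa * 113.097 mm^2) = 4277.29/(2000 * 113.097) m = 0.0189098 m ≈ 18.91 mm

18.91 mm


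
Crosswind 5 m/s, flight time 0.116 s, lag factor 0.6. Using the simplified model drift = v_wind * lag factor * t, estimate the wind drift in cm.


drift = v_wind * lag * t = 5 * 0.6 * 0.116 = 0.348 m ≈ 34.8 cm

34.8 cm


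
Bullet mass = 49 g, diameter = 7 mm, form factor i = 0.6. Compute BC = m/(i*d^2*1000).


BC = m/(i*d^2*1000) = 49/(0.6 * 7^2 * 1000) = 0.001667

0.001667


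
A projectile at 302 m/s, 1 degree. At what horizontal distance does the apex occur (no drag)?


R = v0^2*sin(2*theta)/g = 302^2*sin(2*1°)/9.81 = 324.462 m
apex_dist = R/2 = 324.462/2 = 162.2 m

162.2 m


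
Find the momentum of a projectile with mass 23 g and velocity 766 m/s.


p = m*v = 0.023*766 = 17.62 kg·m/s

17.62 kg·m/s


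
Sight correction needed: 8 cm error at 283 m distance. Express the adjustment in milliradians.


1 mrad subtends 1 cm per 10 m of range, so adj = error_cm / (dist_m / 10) = 8 / (283/10) = 0.2827 mrad

0.2827 mrad


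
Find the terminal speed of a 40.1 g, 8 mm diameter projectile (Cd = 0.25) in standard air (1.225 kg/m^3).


A = pi*(d/2)^2 = pi*(8/2000)^2 = 5.02655e-05 m^2
vt = sqrt(2mg/(Cd*rho*A)) = sqrt(2*0.0401*9.81/(0.25 * 1.225 * 5.02655e-05)) = 226.1 m/s

226.1 m/s


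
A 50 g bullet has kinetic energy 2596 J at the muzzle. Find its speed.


v = sqrt(2*E/m) = sqrt(2*2596/0.05) = 322.2 m/s

322.2 m/s


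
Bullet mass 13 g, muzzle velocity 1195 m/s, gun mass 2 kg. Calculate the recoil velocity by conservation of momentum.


v_recoil = m_p * v_p / m_gun = 0.013 * 1195 / 2 = 7.768 m/s

7.768 m/s


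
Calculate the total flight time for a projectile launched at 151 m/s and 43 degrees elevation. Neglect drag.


T = 2*v0*sin(theta)/g = 2*151*sin(43°)/9.81 = 21 s

21 s


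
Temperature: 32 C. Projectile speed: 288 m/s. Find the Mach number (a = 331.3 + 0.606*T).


a = 331.3 + 0.606*(32) = 350.692 m/s
M = v/a = 288/350.692 = 0.8212

0.8212


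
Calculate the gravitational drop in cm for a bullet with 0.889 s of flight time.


drop = 0.5*g*t^2 = 0.5*9.81*0.889^2 = 3.87652 m ≈ 387.7 cm

387.7 cm


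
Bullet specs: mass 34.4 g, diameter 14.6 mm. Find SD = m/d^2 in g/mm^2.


SD = m/d^2 = 34.4/14.6^2 = 0.1614 g/mm^2

0.1614 g/mm^2


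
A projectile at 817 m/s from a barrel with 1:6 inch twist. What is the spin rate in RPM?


twist_m = 6*0.0254 = 0.1524 m
spin = v/twist = 817/0.1524 = 5360.892 rev/s
RPM = spin*60 = 5360.892*60 ≈ 321654 RPM

321654 RPM


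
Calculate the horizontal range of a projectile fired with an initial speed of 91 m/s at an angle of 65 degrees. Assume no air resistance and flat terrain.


R = v0^2 * sin(2*theta) / g = 91^2 * sin(2*65°) / 9.81 = 646.6 m

646.6 m


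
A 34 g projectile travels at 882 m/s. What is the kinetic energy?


E = 0.5*m*v^2 = 0.5*0.034*882^2 = 13225 J

13225 J


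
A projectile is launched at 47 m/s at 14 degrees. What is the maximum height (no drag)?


H = (v0*sin(theta))^2 / (2g) = (47*sin(14°))^2 / (2*9.81) = 6.589 m

6.589 m


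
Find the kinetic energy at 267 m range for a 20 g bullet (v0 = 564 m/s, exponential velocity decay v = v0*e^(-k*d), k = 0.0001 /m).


v = v0*exp(-k*d) = 564*exp(-0.0001*267) = 549.14 m/s
E = 0.5*m*v^2 = 0.5*0.02*549.14^2 = 3016 J

3016 J


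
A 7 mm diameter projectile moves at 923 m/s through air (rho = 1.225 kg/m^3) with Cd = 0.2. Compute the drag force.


A = pi*(d/2)^2 = pi*(7/2000)^2 = 3.84845e-05 m^2
Fd = 0.5*Cd*rho*A*v^2 = 0.5*0.2*1.225*3.84845e-05*923^2 = 4.016 N

4.016 N


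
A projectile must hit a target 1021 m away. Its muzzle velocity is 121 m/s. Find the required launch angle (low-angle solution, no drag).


sin(2*theta) = R*g/v0^2 = 1021*9.81/121^2 = 0.684107, theta = arcsin(0.684107)/2 = 21.58°

21.58 degrees


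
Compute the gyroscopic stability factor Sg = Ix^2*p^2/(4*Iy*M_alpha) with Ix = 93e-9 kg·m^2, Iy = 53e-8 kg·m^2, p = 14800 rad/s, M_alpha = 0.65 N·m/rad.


Sg = Ix^2 * p^2 / (4 * Iy * M_alpha) = (93e-9)^2 * 14800^2 / (4 * 53e-8 * 0.65) = 1.375

1.375


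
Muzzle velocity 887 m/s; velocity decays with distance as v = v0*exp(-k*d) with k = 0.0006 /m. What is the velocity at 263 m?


v = v0*exp(-k*d) = 887*exp(-0.0006*263) = 757.5 m/s

757.5 m/s


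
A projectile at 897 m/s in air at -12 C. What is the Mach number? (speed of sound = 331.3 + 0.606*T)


a = 331.3 + 0.606*(-12) = 324.028 m/s
M = v/a = 897/324.028 = 2.768

2.768


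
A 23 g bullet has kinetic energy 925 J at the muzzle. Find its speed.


v = sqrt(2*E/m) = sqrt(2*925/0.023) = 283.6 m/s

283.6 m/s


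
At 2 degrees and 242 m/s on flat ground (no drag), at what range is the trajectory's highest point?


R = v0^2*sin(2*theta)/g = 242^2*sin(2*2°)/9.81 = 416.434 m
apex_dist = R/2 = 416.434/2 = 208.2 m

208.2 m


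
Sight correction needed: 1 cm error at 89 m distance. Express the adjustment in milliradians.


1 mrad subtends 1 cm per 10 m of range, so adj = error_cm / (dist_m / 10) = 1 / (89/10) = 0.1124 mrad

0.1124 mrad


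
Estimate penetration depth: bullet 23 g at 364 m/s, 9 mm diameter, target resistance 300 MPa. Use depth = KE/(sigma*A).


A = pi*(d/2)^2 = pi*(9/2)^2 = 63.6173 mm^2
E = 0.5*m*v^2 = 0.5*0.023*364^2 = 1523.7 J
depth = E/(sigma*A) = 1523.7 J / (300 MPa * 63.6173 mm^2) = 1523.7/(300 * 63.6173) m = 0.079837 m ≈ 79.84 mm

79.84 mm


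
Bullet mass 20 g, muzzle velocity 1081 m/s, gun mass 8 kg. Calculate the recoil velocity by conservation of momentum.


v_recoil = m_p * v_p / m_gun = 0.02 * 1081 / 8 = 2.703 m/s

2.703 m/s


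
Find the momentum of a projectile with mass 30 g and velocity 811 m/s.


p = m*v = 0.03*811 = 24.33 kg·m/s

24.33 kg·m/s


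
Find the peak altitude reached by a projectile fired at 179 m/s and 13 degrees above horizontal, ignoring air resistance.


H = (v0*sin(theta))^2 / (2g) = (179*sin(13°))^2 / (2*9.81) = 82.64 m

82.64 m


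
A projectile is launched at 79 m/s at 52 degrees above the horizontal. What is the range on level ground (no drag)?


R = v0^2 * sin(2*theta) / g = 79^2 * sin(2*52°) / 9.81 = 617.3 m

617.3 m


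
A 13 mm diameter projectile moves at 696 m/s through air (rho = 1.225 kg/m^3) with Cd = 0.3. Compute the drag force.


A = pi*(d/2)^2 = pi*(13/2000)^2 = 1.32732e-04 m^2
Fd = 0.5*Cd*rho*A*v^2 = 0.5*0.3*1.225*1.32732e-04*696^2 = 11.81 N

11.81 N


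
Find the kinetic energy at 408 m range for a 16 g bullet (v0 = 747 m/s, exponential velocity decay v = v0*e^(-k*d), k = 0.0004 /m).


v = v0*exp(-k*d) = 747*exp(-0.0004*408) = 634.518 m/s
E = 0.5*m*v^2 = 0.5*0.016*634.518^2 = 3221 J

3221 J


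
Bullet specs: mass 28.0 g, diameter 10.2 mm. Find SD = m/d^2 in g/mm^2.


SD = m/d^2 = 28.0/10.2^2 = 0.2691 g/mm^2

0.2691 g/mm^2


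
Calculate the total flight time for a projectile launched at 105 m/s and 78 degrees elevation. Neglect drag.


T = 2*v0*sin(theta)/g = 2*105*sin(78°)/9.81 = 20.94 s

20.94 s


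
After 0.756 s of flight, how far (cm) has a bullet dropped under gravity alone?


drop = 0.5*g*t^2 = 0.5*9.81*0.756^2 = 2.80338 m ≈ 280.3 cm

280.3 cm


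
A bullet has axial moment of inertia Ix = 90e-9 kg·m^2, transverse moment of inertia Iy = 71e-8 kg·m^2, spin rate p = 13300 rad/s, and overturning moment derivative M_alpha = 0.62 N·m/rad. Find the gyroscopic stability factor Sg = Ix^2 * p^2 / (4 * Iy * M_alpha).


Sg = Ix^2 * p^2 / (4 * Iy * M_alpha) = (90e-9)^2 * 13300^2 / (4 * 71e-8 * 0.62) = 0.8137

0.8137


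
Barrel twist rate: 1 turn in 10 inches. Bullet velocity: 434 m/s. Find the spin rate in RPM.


twist_m = 10*0.0254 = 0.254 m
spin = v/twist = 434/0.254 = 1708.661 rev/s
RPM = spin*60 = 1708.661*60 ≈ 102520 RPM

102520 RPM


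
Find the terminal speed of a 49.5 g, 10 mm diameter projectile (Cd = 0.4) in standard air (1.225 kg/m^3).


A = pi*(d/2)^2 = pi*(10/2000)^2 = 7.85398e-05 m^2
vt = sqrt(2mg/(Cd*rho*A)) = sqrt(2*0.0495*9.81/(0.4 * 1.225 * 7.85398e-05)) = 158.9 m/s

158.9 m/s


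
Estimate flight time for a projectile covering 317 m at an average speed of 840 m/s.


t = d/v = 317/840 = 0.3774 s

0.3774 s


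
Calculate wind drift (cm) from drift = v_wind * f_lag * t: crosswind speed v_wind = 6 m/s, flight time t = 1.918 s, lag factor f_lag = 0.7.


drift = v_wind * lag * t = 6 * 0.7 * 1.918 = 8.0556 m ≈ 805.6 cm

805.6 cm


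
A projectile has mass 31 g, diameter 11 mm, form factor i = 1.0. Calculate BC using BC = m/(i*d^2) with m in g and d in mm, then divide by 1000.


BC = m/(i*d^2*1000) = 31/(1.0 * 11^2 * 1000) = 0.0002562

0.0002562


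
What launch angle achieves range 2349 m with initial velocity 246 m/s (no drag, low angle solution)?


sin(2*theta) = R*g/v0^2 = 2349*9.81/246^2 = 0.380787, theta = arcsin(0.380787)/2 = 11.19°

11.19 degrees


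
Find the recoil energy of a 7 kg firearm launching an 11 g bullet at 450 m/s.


v_r = m_p*v_p/m_gun = 0.011*450/7 = 0.707143 m/s, E_r = 0.5*m_gun*v_r^2 = 0.5*7*0.707143^2 = 1.75 J

1.75 J


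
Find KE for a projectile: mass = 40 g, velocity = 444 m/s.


E = 0.5*m*v^2 = 0.5*0.04*444^2 = 3943 J

3943 J


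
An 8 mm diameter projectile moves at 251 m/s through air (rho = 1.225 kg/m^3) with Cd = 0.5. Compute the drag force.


A = pi*(d/2)^2 = pi*(8/2000)^2 = 5.02655e-05 m^2
Fd = 0.5*Cd*rho*A*v^2 = 0.5*0.5*1.225*5.02655e-05*251^2 = 0.9698 N

0.9698 N


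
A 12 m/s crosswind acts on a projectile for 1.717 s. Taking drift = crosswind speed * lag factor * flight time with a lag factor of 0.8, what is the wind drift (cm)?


drift = v_wind * lag * t = 12 * 0.8 * 1.717 = 16.4832 m ≈ 1648 cm

1648 cm


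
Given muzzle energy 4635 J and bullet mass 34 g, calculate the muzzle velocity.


v = sqrt(2*E/m) = sqrt(2*4635/0.034) = 522.2 m/s

522.2 m/s


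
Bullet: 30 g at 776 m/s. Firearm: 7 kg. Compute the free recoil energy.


v_r = m_p*v_p/m_gun = 0.03*776/7 = 3.32571 m/s, E_r = 0.5*m_gun*v_r^2 = 0.5*7*3.32571^2 = 38.71 J

38.71 J


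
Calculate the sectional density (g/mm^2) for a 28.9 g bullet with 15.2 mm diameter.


SD = m/d^2 = 28.9/15.2^2 = 0.1251 g/mm^2

0.1251 g/mm^2


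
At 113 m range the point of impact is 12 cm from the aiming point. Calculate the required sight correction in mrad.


1 mrad subtends 1 cm per 10 m of range, so adj = error_cm / (dist_m / 10) = 12 / (113/10) = 1.062 mrad

1.062 mrad


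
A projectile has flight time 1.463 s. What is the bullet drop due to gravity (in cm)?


drop = 0.5*g*t^2 = 0.5*9.81*1.463^2 = 10.4985 m ≈ 1050 cm

1050 cm


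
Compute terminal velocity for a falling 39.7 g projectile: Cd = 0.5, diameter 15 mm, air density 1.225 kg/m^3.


A = pi*(d/2)^2 = pi*(15/2000)^2 = 1.76715e-04 m^2
vt = sqrt(2mg/(Cd*rho*A)) = sqrt(2*0.0397*9.81/(0.5 * 1.225 * 1.76715e-04)) = 84.83 m/s

84.83 m/s


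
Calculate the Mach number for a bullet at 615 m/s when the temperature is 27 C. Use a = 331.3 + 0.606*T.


a = 331.3 + 0.606*(27) = 347.662 m/s
M = v/a = 615/347.662 = 1.769

1.769


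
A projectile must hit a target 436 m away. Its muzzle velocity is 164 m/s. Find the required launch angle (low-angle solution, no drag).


sin(2*theta) = R*g/v0^2 = 436*9.81/164^2 = 0.159026, theta = arcsin(0.159026)/2 = 4.575°

4.575 degrees


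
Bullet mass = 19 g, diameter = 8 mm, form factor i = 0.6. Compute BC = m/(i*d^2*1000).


BC = m/(i*d^2*1000) = 19/(0.6 * 8^2 * 1000) = 0.0004948

0.0004948


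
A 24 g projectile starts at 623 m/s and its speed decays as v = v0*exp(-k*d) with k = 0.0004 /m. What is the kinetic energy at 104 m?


v = v0*exp(-k*d) = 623*exp(-0.0004*104) = 597.615 m/s
E = 0.5*m*v^2 = 0.5*0.024*597.615^2 = 4286 J

4286 J


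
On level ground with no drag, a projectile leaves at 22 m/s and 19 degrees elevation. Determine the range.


R = v0^2 * sin(2*theta) / g = 22^2 * sin(2*19°) / 9.81 = 30.38 m

30.38 m


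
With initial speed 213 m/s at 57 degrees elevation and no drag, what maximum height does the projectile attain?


H = (v0*sin(theta))^2 / (2g) = (213*sin(57°))^2 / (2*9.81) = 1626 m

1626 m


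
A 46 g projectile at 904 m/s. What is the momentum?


p = m*v = 0.046*904 = 41.58 kg·m/s

41.58 kg·m/s


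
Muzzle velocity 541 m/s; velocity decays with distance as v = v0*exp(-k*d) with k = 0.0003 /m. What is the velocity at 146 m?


v = v0*exp(-k*d) = 541*exp(-0.0003*146) = 517.8 m/s

517.8 m/s


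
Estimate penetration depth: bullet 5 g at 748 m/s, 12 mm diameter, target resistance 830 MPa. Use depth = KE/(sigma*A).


A = pi*(d/2)^2 = pi*(12/2)^2 = 113.097 mm^2
E = 0.5*m*v^2 = 0.5*0.005*748^2 = 1398.76 J
depth = E/(sigma*A) = 1398.76 J / (830 MPa * 113.097 mm^2) = 1398.76/(830 * 113.097) m = 0.0149009 m ≈ 14.9 mm

14.9 mm


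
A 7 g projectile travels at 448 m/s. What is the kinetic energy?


E = 0.5*m*v^2 = 0.5*0.007*448^2 = 702.5 J

702.5 J


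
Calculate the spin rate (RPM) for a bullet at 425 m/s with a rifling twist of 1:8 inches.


twist_m = 8*0.0254 = 0.2032 m
spin = v/twist = 425/0.2032 = 2091.535 rev/s
RPM = spin*60 = 2091.535*60 ≈ 125492 RPM

125492 RPM


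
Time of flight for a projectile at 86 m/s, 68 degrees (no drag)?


T = 2*v0*sin(theta)/g = 2*86*sin(68°)/9.81 = 16.26 s

16.26 s


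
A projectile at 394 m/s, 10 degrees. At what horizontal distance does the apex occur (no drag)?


R = v0^2*sin(2*theta)/g = 394^2*sin(2*10°)/9.81 = 5412.22 m
apex_dist = R/2 = 5412.22/2 = 2706 m

2706 m


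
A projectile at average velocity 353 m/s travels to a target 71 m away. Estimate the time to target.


t = d/v = 71/353 = 0.2011 s

0.2011 s


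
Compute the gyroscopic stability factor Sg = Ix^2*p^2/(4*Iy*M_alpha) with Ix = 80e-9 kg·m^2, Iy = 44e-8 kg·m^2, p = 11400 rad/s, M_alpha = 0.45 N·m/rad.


Sg = Ix^2 * p^2 / (4 * Iy * M_alpha) = (80e-9)^2 * 11400^2 / (4 * 44e-8 * 0.45) = 1.05

1.05


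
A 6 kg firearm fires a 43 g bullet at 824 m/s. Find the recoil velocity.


v_recoil = m_p * v_p / m_gun = 0.043 * 824 / 6 = 5.905 m/s

5.905 m/s


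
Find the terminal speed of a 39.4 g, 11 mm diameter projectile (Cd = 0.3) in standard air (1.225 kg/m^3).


A = pi*(d/2)^2 = pi*(11/2000)^2 = 9.50332e-05 m^2
vt = sqrt(2mg/(Cd*rho*A)) = sqrt(2*0.0394*9.81/(0.3 * 1.225 * 9.50332e-05)) = 148.8 m/s

148.8 m/s


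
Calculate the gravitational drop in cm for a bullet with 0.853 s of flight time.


drop = 0.5*g*t^2 = 0.5*9.81*0.853^2 = 3.56892 m ≈ 356.9 cm

356.9 cm


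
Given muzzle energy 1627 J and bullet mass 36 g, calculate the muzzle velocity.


v = sqrt(2*E/m) = sqrt(2*1627/0.036) = 300.6 m/s

300.6 m/s


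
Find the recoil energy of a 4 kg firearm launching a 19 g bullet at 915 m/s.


v_r = m_p*v_p/m_gun = 0.019*915/4 = 4.34625 m/s, E_r = 0.5*m_gun*v_r^2 = 0.5*4*4.34625^2 = 37.78 J

37.78 J


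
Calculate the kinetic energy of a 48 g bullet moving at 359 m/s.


E = 0.5*m*v^2 = 0.5*0.048*359^2 = 3093 J

3093 J


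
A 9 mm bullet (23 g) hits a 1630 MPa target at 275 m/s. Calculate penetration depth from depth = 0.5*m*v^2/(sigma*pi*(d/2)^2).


A = pi*(d/2)^2 = pi*(9/2)^2 = 63.6173 mm^2
E = 0.5*m*v^2 = 0.5*0.023*275^2 = 869.688 J
depth = E/(sigma*A) = 869.688 J / (1630 MPa * 63.6173 mm^2) = 869.688/(1630 * 63.6173) m = 0.00838689 m ≈ 8.387 mm

8.387 mm


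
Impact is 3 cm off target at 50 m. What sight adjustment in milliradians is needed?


1 mrad subtends 1 cm per 10 m of range, so adj = error_cm / (dist_m / 10) = 3 / (50/10) = 0.6 mrad

0.6 mrad


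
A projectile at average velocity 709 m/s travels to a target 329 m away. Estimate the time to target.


t = d/v = 329/709 = 0.464 s

0.464 s


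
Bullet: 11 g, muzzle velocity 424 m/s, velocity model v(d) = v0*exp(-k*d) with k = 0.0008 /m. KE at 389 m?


v = v0*exp(-k*d) = 424*exp(-0.0008*389) = 310.609 m/s
E = 0.5*m*v^2 = 0.5*0.011*310.609^2 = 530.6 J

530.6 J


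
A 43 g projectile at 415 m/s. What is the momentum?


p = m*v = 0.043*415 = 17.84 kg·m/s

17.84 kg·m/s


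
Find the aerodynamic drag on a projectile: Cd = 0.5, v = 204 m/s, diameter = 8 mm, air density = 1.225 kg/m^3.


A = pi*(d/2)^2 = pi*(8/2000)^2 = 5.02655e-05 m^2
Fd = 0.5*Cd*rho*A*v^2 = 0.5*0.5*1.225*5.02655e-05*204^2 = 0.6406 N

0.6406 N


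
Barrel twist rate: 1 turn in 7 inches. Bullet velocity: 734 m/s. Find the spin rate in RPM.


twist_m = 7*0.0254 = 0.1778 m
spin = v/twist = 734/0.1778 = 4128.234 rev/s
RPM = spin*60 = 4128.234*60 ≈ 247694 RPM

247694 RPM


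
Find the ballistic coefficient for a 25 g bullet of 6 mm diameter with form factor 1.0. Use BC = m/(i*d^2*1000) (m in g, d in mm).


BC = m/(i*d^2*1000) = 25/(1.0 * 6^2 * 1000) = 0.0006944

0.0006944


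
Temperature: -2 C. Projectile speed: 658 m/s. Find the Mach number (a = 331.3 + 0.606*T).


a = 331.3 + 0.606*(-2) = 330.088 m/s
M = v/a = 658/330.088 = 1.993

1.993


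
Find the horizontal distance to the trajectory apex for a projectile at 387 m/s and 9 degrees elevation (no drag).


R = v0^2*sin(2*theta)/g = 387^2*sin(2*9°)/9.81 = 4717.75 m
apex_dist = R/2 = 4717.75/2 = 2359 m

2359 m


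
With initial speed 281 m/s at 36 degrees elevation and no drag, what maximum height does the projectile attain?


H = (v0*sin(theta))^2 / (2g) = (281*sin(36°))^2 / (2*9.81) = 1390 m

1390 m


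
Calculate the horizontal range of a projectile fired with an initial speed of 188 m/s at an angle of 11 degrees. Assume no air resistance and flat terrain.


R = v0^2 * sin(2*theta) / g = 188^2 * sin(2*11°) / 9.81 = 1350 m

1350 m


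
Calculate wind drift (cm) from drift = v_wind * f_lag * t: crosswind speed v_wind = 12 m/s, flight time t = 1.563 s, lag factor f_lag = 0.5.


drift = v_wind * lag * t = 12 * 0.5 * 1.563 = 9.378 m ≈ 937.8 cm

937.8 cm


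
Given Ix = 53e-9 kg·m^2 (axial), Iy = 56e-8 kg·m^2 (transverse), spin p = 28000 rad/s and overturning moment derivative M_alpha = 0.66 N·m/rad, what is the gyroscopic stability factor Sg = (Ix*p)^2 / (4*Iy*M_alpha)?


Sg = Ix^2 * p^2 / (4 * Iy * M_alpha) = (53e-9)^2 * 28000^2 / (4 * 56e-8 * 0.66) = 1.49

1.49


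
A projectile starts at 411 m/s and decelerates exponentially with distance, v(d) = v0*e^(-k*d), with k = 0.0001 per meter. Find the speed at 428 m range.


v = v0*exp(-k*d) = 411*exp(-0.0001*428) = 393.8 m/s

393.8 m/s


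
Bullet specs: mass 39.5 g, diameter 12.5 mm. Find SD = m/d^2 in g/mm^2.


SD = m/d^2 = 39.5/12.5^2 = 0.2528 g/mm^2

0.2528 g/mm^2


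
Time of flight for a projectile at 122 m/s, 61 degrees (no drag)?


T = 2*v0*sin(theta)/g = 2*122*sin(61°)/9.81 = 21.75 s

21.75 s


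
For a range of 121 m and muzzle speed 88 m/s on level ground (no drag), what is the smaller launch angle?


sin(2*theta) = R*g/v0^2 = 121*9.81/88^2 = 0.153281, theta = arcsin(0.153281)/2 = 4.409°

4.409 degrees


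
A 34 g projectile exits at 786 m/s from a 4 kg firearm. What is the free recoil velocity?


v_recoil = m_p * v_p / m_gun = 0.034 * 786 / 4 = 6.681 m/s

6.681 m/s


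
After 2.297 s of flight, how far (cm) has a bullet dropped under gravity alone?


drop = 0.5*g*t^2 = 0.5*9.81*2.297^2 = 25.8798 m ≈ 2588 cm

2588 cm


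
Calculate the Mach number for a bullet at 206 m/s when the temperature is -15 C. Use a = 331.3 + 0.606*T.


a = 331.3 + 0.606*(-15) = 322.21 m/s
M = v/a = 206/322.21 = 0.6393

0.6393


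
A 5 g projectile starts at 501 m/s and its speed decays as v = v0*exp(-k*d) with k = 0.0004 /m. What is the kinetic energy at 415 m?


v = v0*exp(-k*d) = 501*exp(-0.0004*415) = 424.37 m/s
E = 0.5*m*v^2 = 0.5*0.005*424.37^2 = 450.2 J

450.2 J


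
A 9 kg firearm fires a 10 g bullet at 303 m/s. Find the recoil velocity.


v_recoil = m_p * v_p / m_gun = 0.01 * 303 / 9 = 0.3367 m/s

0.3367 m/s


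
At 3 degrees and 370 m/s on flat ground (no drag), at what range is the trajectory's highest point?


R = v0^2*sin(2*theta)/g = 370^2*sin(2*3°)/9.81 = 1458.71 m
apex_dist = R/2 = 1458.71/2 = 729.4 m

729.4 m


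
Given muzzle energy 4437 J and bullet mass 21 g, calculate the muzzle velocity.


v = sqrt(2*E/m) = sqrt(2*4437/0.021) = 650.1 m/s

650.1 m/s


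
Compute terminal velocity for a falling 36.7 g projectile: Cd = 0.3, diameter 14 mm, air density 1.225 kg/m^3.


A = pi*(d/2)^2 = pi*(14/2000)^2 = 1.53938e-04 m^2
vt = sqrt(2mg/(Cd*rho*A)) = sqrt(2*0.0367*9.81/(0.3 * 1.225 * 1.53938e-04)) = 112.8 m/s

112.8 m/s


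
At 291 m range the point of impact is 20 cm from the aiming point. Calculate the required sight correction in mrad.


1 mrad subtends 1 cm per 10 m of range, so adj = error_cm / (dist_m / 10) = 20 / (291/10) = 0.6873 mrad

0.6873 mrad


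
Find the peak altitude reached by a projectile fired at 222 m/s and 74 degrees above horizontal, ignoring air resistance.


H = (v0*sin(theta))^2 / (2g) = (222*sin(74°))^2 / (2*9.81) = 2321 m

2321 m


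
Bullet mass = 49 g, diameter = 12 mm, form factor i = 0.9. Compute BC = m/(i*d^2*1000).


BC = m/(i*d^2*1000) = 49/(0.9 * 12^2 * 1000) = 0.0003781

0.0003781


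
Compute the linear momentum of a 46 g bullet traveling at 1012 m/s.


p = m*v = 0.046*1012 = 46.55 kg·m/s

46.55 kg·m/s
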